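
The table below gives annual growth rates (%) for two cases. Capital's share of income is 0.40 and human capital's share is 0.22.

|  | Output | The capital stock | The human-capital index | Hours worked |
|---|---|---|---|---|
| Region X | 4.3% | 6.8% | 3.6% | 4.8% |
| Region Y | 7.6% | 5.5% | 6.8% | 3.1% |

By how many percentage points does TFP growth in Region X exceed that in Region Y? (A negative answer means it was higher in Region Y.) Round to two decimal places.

-3.76 percentage points

Labor's share = 1 − 0.4 − 0.22 = 0.38.
Region X: TFP = 4.3 − 2.72 − 0.792 − 1.824 = -1.036%.
Region Y: TFP = 7.6 − 2.2 − 1.496 − 1.178 = 2.726%.
Difference = -1.036 − (2.726) = -3.762 pp.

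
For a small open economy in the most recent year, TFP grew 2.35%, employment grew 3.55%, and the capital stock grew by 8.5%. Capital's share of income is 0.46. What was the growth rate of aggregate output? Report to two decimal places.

Labor's share = 1 − 0.46 = 0.54.
The capital stock: 0.46 × 8.5 = 3.91 pp.
Employment: 0.54 × 3.55 = 1.917 pp.
Output growth = 2.35 + 5.827 = 8.177%.

8.18%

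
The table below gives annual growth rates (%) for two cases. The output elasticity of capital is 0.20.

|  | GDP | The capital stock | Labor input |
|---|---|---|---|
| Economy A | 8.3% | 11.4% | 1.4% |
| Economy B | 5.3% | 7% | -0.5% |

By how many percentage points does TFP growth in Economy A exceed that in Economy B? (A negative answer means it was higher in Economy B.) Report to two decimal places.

0.60 percentage points

Labor's share = 1 − 0.2 = 0.8.
Economy A: TFP = 8.3 − 2.28 − 1.12 = 4.9%.
Economy B: TFP = 5.3 − 1.4 + 0.4 = 4.3%.
Difference = 4.9 − (4.3) = 0.6 pp.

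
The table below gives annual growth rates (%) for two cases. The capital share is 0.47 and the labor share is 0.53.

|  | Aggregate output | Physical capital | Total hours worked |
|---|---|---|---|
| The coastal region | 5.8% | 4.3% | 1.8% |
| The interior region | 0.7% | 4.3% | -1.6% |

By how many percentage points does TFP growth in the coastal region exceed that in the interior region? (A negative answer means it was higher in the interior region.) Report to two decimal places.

3.30 percentage points

Labor's share = 1 − 0.47 = 0.53.
The coastal region: TFP = 5.8 − 2.021 − 0.954 = 2.825%.
The interior region: TFP = 0.7 − 2.021 + 0.848 = -0.473%.
Difference = 2.825 − (-0.473) = 3.298 pp.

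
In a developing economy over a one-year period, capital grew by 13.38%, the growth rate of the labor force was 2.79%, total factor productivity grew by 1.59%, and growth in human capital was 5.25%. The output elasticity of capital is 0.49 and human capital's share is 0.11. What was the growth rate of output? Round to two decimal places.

Labor's share = 1 − 0.49 − 0.11 = 0.4.
Capital: 0.49 × 13.38 = 6.5562 pp.
Human capital: 0.11 × 5.25 = 0.5775 pp.
The labor force: 0.4 × 2.79 = 1.116 pp.
Output growth = 1.59 + 8.2497 = 9.8397%.

9.84%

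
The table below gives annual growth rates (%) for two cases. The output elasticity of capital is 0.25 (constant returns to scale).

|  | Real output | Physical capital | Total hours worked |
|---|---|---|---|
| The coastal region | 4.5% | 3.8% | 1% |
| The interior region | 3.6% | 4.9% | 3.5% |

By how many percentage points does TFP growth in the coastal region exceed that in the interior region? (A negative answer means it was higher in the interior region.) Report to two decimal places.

Labor's share = 1 − 0.25 = 0.75.
The coastal region: TFP = 4.5 − 0.95 − 0.75 = 2.8%.
The interior region: TFP = 3.6 − 1.225 − 2.625 = -0.25%.
Difference = 2.8 − (-0.25) = 3.05 pp.

3.05 percentage points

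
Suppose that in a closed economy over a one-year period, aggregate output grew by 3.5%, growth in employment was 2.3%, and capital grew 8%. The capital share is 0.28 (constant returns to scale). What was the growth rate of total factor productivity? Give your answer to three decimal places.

Labor's share = 1 − 0.28 = 0.72.
Capital: 0.28 × 8 = 2.24 pp.
Employment: 0.72 × 2.3 = 1.656 pp.
TFP growth = 3.5 − 3.896 = -0.396%.

-0.396%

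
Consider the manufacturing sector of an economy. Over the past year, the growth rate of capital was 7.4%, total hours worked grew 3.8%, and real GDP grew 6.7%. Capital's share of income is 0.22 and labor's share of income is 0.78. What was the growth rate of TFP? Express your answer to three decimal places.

2.108%

Labor's share = 1 − 0.22 = 0.78.
Capital: 0.22 × 7.4 = 1.628 pp.
Total hours worked: 0.78 × 3.8 = 2.964 pp.
TFP growth = 6.7 − 4.592 = 2.108%.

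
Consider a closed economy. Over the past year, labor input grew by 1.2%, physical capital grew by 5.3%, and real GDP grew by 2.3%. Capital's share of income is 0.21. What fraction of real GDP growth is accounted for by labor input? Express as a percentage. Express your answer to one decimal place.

Labor input accounted for 41.2% of growth.

Labor's share = 1 − 0.21 = 0.79.
Labor input contributed 0.79 × 1.2 = 0.948 pp.
Share of growth = 0.948 / 2.3 × 100 = 41.217%.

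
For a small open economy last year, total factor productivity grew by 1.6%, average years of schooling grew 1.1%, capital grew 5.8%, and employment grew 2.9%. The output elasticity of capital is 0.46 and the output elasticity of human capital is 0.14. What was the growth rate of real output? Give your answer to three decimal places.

Labor's share = 1 − 0.46 − 0.14 = 0.4.
Capital: 0.46 × 5.8 = 2.668 pp.
Average years of schooling: 0.14 × 1.1 = 0.154 pp.
Employment: 0.4 × 2.9 = 1.16 pp.
Output growth = 1.6 + 3.982 = 5.582%.

5.582%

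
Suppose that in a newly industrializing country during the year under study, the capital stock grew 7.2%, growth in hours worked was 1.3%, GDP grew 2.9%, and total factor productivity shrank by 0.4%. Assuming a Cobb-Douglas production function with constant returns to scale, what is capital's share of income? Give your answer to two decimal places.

Capital's share of income is 0.34.

gY = gA + α·gK + (1−α)·gL, so gY − gA − gL = α(gK − gL).
2.9 + 0.4 − 1.3 = α × (7.2 − 1.3).
2 = 5.9 α, so α = 0.339.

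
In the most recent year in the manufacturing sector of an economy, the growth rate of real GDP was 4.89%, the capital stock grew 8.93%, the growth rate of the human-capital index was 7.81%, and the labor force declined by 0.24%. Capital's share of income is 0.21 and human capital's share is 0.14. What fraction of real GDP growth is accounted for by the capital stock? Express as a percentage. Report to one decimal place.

The capital stock accounted for 38.3% of growth.

The capital stock contributed 0.21 × 8.93 = 1.8753 pp.
Share of growth = 1.8753 / 4.89 × 100 = 38.35%.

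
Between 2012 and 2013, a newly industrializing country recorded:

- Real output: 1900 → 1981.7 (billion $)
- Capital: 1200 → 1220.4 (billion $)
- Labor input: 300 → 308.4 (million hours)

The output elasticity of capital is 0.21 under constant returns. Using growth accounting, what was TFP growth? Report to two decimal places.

1.73%

Real output growth = (1981.7 − 1900) / 1900 = 4.3%.
Capital growth = (1220.4 − 1200) / 1200 = 1.7%.
Labor input growth = (308.4 − 300) / 300 = 2.8%.
Labor's share = 1 − 0.21 = 0.79.
Capital: 0.21 × 1.7 = 0.357 pp.
Labor input: 0.79 × 2.8 = 2.212 pp.
TFP growth = 4.3 − 2.569 = 1.731%.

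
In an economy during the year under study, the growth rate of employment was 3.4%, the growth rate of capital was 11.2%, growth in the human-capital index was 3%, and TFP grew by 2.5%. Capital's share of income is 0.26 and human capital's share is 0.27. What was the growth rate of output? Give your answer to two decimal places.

7.82%

Labor's share = 1 − 0.26 − 0.27 = 0.47.
Capital: 0.26 × 11.2 = 2.912 pp.
The human-capital index: 0.27 × 3 = 0.81 pp.
Employment: 0.47 × 3.4 = 1.598 pp.
Output growth = 2.5 + 5.32 = 7.82%.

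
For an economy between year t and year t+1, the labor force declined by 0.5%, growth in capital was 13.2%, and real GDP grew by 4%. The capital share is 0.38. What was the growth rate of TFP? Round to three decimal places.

Labor's share = 1 − 0.38 = 0.62.
Capital: 0.38 × 13.2 = 5.016 pp.
The labor force: 0.62 × (-0.5) = -0.31 pp.
TFP growth = 4 − 4.706 = -0.706%.

-0.706%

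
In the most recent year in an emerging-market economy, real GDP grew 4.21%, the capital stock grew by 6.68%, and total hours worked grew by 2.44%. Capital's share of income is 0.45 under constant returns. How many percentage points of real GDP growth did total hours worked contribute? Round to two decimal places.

Labor's share = 1 − 0.45 = 0.55.
Contribution = share × growth = 0.55 × 2.44 = 1.342 pp.

1.34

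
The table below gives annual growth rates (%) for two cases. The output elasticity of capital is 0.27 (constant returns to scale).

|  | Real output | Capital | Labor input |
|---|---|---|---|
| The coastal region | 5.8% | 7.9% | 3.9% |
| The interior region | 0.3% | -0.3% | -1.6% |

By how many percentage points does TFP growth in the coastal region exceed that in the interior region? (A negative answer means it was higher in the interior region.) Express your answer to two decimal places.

Labor's share = 1 − 0.27 = 0.73.
The coastal region: TFP = 5.8 − 2.133 − 2.847 = 0.82%.
The interior region: TFP = 0.3 + 0.081 + 1.168 = 1.549%.
Difference = 0.82 − (1.549) = -0.729 pp.

-0.73 percentage points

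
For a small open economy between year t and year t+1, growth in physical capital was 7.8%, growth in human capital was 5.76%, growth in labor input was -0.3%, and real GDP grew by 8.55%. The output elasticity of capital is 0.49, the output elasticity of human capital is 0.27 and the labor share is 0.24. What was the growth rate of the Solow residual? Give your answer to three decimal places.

Labor's share = 1 − 0.49 − 0.27 = 0.24.
Physical capital: 0.49 × 7.8 = 3.822 pp.
Human capital: 0.27 × 5.76 = 1.5552 pp.
Labor input: 0.24 × (-0.3) = -0.072 pp.
TFP growth = 8.55 − 5.3052 = 3.2448%.

3.245%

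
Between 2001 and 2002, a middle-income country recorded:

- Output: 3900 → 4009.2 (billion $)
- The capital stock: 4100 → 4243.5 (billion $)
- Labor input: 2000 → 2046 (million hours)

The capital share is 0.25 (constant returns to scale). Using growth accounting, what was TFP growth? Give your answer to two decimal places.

Output growth = (4009.2 − 3900) / 3900 = 2.8%.
The capital stock growth = (4243.5 − 4100) / 4100 = 3.5%.
Labor input growth = (2046 − 2000) / 2000 = 2.3%.
Labor's share = 1 − 0.25 = 0.75.
The capital stock: 0.25 × 3.5 = 0.875 pp.
Labor input: 0.75 × 2.3 = 1.725 pp.
TFP growth = 2.8 − 2.6 = 0.2%.

TFP growth was 0.20%.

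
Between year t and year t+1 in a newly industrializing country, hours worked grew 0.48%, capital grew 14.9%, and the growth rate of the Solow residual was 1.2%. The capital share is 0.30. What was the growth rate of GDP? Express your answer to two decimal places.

Labor's share = 1 − 0.3 = 0.7.
Capital: 0.3 × 14.9 = 4.47 pp.
Hours worked: 0.7 × 0.48 = 0.336 pp.
Output growth = 1.2 + 4.806 = 6.006%.

6.01%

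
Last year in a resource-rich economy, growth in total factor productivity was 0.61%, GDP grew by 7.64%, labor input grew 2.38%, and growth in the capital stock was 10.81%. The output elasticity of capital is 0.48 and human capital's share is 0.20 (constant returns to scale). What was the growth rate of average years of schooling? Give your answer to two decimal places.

5.40%

Labor's share = 1 − 0.48 − 0.2 = 0.32.
gY = gA + 0.48×10.81 + 0.32×2.38 + 0.2×g.
0.2×g = 7.64 − 0.61 − 5.9504 = 1.0796.
g = 1.0796 / 0.2 = 5.398%.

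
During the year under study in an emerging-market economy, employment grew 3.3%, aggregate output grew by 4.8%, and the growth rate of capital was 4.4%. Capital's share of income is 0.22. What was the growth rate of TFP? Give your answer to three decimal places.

Labor's share = 1 − 0.22 = 0.78.
Capital: 0.22 × 4.4 = 0.968 pp.
Employment: 0.78 × 3.3 = 2.574 pp.
TFP growth = 4.8 − 3.542 = 1.258%.

1.258%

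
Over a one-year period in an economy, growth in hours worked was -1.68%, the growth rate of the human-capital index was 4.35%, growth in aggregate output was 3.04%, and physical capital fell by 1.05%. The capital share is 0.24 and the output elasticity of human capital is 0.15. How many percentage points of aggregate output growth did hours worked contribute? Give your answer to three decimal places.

Labor's share = 1 − 0.24 − 0.15 = 0.61.
Contribution = share × growth = 0.61 × (-1.68) = -1.0248 pp.

-1.025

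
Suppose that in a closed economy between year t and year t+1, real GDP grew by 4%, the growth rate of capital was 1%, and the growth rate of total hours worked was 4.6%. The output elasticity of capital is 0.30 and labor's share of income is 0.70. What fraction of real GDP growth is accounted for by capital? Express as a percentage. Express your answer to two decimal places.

Capital contributed 0.3 × 1 = 0.3 pp.
Share of growth = 0.3 / 4 × 100 = 7.5%.

Capital accounted for 7.50% of growth.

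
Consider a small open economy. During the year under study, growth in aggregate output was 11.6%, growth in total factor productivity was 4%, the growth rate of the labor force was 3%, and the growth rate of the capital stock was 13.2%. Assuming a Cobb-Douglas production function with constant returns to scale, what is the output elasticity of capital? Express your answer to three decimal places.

0.451

gY = gA + α·gK + (1−α)·gL, so gY − gA − gL = α(gK − gL).
11.6 − 4 − 3 = α × (13.2 − 3).
4.6 = 10.2 α, so α = 0.45098.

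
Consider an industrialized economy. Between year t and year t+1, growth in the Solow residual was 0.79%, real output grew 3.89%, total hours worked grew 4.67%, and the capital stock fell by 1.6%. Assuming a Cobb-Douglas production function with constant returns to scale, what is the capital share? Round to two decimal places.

0.25

gY = gA + α·gK + (1−α)·gL, so gY − gA − gL = α(gK − gL).
3.89 − 0.79 − 4.67 = α × (-1.6 − 4.67).
-1.57 = -6.27 α, so α = 0.2504.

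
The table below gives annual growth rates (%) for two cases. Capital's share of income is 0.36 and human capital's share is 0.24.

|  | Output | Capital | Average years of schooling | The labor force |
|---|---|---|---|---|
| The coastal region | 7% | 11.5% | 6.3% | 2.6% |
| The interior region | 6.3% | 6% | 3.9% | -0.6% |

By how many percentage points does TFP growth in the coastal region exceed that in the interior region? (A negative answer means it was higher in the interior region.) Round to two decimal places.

-3.14 percentage points

Labor's share = 1 − 0.36 − 0.24 = 0.4.
The coastal region: TFP = 7 − 4.14 − 1.512 − 1.04 = 0.308%.
The interior region: TFP = 6.3 − 2.16 − 0.936 + 0.24 = 3.444%.
Difference = 0.308 − (3.444) = -3.136 pp.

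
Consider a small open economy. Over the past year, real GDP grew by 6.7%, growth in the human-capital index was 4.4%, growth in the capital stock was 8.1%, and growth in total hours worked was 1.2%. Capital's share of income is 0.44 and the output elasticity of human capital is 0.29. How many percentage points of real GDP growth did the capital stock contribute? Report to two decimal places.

Contribution = share × growth = 0.44 × 8.1 = 3.564 pp.

3.56 percentage points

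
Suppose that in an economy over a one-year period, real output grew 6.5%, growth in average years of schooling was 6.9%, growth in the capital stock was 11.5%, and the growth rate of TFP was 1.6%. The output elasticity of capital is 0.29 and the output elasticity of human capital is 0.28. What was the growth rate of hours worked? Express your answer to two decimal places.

Labor's share = 1 − 0.29 − 0.28 = 0.43.
gY = gA + 0.29×11.5 + 0.28×6.9 + 0.43×g.
0.43×g = 6.5 − 1.6 − 5.267 = -0.367.
g = -0.367 / 0.43 = -0.8535%.

-0.85%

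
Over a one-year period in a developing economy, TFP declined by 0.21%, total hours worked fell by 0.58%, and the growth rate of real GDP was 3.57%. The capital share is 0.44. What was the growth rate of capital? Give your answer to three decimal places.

9.329%

Labor's share = 1 − 0.44 = 0.56.
gY = gA + 0.56×(-0.58) + 0.44×g.
0.44×g = 3.57 + 0.21 + 0.3248 = 4.1048.
g = 4.1048 / 0.44 = 9.32909%.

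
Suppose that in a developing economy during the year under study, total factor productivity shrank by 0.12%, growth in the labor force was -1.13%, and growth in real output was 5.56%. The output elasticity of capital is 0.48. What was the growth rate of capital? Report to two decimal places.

13.06%

Labor's share = 1 − 0.48 = 0.52.
gY = gA + 0.52×(-1.13) + 0.48×g.
0.48×g = 5.56 + 0.12 + 0.5876 = 6.2676.
g = 6.2676 / 0.48 = 13.0575%.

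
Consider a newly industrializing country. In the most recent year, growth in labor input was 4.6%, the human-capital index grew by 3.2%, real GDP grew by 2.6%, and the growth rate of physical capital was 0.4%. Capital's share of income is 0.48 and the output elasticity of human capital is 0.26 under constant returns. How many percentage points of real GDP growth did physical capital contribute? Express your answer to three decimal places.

0.192 percentage points

Contribution = share × growth = 0.48 × 0.4 = 0.192 pp.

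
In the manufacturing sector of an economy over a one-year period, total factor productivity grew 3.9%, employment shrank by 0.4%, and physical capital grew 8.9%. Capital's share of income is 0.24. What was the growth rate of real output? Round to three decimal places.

Labor's share = 1 − 0.24 = 0.76.
Physical capital: 0.24 × 8.9 = 2.136 pp.
Employment: 0.76 × (-0.4) = -0.304 pp.
Output growth = 3.9 + 1.832 = 5.732%.

Real output grew 5.732%.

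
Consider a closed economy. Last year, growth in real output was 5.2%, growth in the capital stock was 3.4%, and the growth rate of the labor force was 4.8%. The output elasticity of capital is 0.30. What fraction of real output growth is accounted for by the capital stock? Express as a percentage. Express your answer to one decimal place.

19.6%

The capital stock contributed 0.3 × 3.4 = 1.02 pp.
Share of growth = 1.02 / 5.2 × 100 = 19.615%.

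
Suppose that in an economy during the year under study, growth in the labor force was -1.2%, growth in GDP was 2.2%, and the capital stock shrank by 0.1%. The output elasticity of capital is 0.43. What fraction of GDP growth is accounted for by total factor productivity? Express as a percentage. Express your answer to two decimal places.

Labor's share = 1 − 0.43 = 0.57.
The capital stock: 0.43 × (-0.1) = -0.043 pp.
The labor force: 0.57 × (-1.2) = -0.684 pp.
TFP growth = 2.2 + 0.727 = 2.927%.
TFP share of growth = 2.927 / 2.2 × 100 = 133.0455%.

133.05%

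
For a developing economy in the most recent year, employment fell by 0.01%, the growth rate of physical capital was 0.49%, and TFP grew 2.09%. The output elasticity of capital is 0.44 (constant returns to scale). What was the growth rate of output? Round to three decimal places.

Output grew 2.300%.

Labor's share = 1 − 0.44 = 0.56.
Physical capital: 0.44 × 0.49 = 0.2156 pp.
Employment: 0.56 × (-0.01) = -0.0056 pp.
Output growth = 2.09 + 0.21 = 2.3%.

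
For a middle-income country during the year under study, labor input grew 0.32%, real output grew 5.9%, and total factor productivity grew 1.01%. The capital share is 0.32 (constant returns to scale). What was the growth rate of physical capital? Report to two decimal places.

14.60%

Labor's share = 1 − 0.32 = 0.68.
gY = gA + 0.68×0.32 + 0.32×g.
0.32×g = 5.9 − 1.01 − 0.2176 = 4.6724.
g = 4.6724 / 0.32 = 14.6013%.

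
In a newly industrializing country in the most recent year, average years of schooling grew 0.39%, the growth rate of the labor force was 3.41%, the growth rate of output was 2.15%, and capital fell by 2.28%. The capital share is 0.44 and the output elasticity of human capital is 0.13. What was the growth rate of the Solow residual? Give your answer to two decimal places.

Labor's share = 1 − 0.44 − 0.13 = 0.43.
Capital: 0.44 × (-2.28) = -1.0032 pp.
Average years of schooling: 0.13 × 0.39 = 0.0507 pp.
The labor force: 0.43 × 3.41 = 1.4663 pp.
TFP growth = 2.15 − 0.5138 = 1.6362%.

The Solow residual growth was 1.64%.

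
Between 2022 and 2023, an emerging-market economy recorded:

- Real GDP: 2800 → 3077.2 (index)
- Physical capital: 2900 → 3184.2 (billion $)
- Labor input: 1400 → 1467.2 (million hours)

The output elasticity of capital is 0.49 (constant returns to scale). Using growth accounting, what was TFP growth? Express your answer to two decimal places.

TFP grew 2.65%.

Real GDP growth = (3077.2 − 2800) / 2800 = 9.9%.
Physical capital growth = (3184.2 − 2900) / 2900 = 9.8%.
Labor input growth = (1467.2 − 1400) / 1400 = 4.8%.
Labor's share = 1 − 0.49 = 0.51.
Physical capital: 0.49 × 9.8 = 4.802 pp.
Labor input: 0.51 × 4.8 = 2.448 pp.
TFP growth = 9.9 − 7.25 = 2.65%.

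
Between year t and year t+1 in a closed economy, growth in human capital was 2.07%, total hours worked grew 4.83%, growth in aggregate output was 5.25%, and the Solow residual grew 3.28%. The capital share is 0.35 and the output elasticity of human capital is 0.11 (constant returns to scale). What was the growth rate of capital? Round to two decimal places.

-2.47%

Labor's share = 1 − 0.35 − 0.11 = 0.54.
gY = gA + 0.11×2.07 + 0.54×4.83 + 0.35×g.
0.35×g = 5.25 − 3.28 − 2.8359 = -0.8659.
g = -0.8659 / 0.35 = -2.474%.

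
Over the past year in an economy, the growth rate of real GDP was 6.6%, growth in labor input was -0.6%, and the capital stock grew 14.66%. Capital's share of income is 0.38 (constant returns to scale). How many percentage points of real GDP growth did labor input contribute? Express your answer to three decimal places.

-0.372

Labor's share = 1 − 0.38 = 0.62.
Contribution = share × growth = 0.62 × (-0.6) = -0.372 pp.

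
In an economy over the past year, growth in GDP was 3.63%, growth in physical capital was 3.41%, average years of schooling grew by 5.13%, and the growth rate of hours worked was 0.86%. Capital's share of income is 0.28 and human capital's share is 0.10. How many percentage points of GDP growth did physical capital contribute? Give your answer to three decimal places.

0.955

Contribution = share × growth = 0.28 × 3.41 = 0.9548 pp.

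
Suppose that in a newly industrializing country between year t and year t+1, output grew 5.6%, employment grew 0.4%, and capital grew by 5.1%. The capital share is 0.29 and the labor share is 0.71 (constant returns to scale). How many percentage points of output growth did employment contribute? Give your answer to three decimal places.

Labor's share = 1 − 0.29 = 0.71.
Contribution = share × growth = 0.71 × 0.4 = 0.284 pp.

0.284 pp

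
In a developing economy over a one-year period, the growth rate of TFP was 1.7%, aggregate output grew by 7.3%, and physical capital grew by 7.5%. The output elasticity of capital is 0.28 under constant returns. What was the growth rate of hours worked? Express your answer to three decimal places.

Labor's share = 1 − 0.28 = 0.72.
gY = gA + 0.28×7.5 + 0.72×g.
0.72×g = 7.3 − 1.7 − 2.1 = 3.5.
g = 3.5 / 0.72 = 4.86111%.

4.861%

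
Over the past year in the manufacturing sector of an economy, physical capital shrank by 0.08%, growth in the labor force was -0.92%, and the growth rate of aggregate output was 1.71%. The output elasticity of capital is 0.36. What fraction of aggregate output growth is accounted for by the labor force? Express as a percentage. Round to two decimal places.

The labor force accounted for -34.43% of growth.

Labor's share = 1 − 0.36 = 0.64.
The labor force contributed 0.64 × (-0.92) = -0.5888 pp.
Share of growth = -0.5888 / 1.71 × 100 = -34.4327%.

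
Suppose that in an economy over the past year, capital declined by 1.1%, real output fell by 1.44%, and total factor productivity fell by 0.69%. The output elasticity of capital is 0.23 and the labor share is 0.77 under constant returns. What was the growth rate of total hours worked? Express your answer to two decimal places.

-0.65%

Labor's share = 1 − 0.23 = 0.77.
gY = gA + 0.23×(-1.1) + 0.77×g.
0.77×g = -1.44 + 0.69 + 0.253 = -0.497.
g = -0.497 / 0.77 = -0.6455%.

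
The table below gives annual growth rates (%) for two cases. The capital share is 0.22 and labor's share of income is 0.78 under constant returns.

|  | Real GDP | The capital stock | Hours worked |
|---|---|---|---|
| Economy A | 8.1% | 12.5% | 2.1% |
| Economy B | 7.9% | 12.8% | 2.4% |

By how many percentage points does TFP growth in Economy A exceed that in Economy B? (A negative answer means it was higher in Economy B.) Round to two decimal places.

Labor's share = 1 − 0.22 = 0.78.
Economy A: TFP = 8.1 − 2.75 − 1.638 = 3.712%.
Economy B: TFP = 7.9 − 2.816 − 1.872 = 3.212%.
Difference = 3.712 − (3.212) = 0.5 pp.

0.50 percentage points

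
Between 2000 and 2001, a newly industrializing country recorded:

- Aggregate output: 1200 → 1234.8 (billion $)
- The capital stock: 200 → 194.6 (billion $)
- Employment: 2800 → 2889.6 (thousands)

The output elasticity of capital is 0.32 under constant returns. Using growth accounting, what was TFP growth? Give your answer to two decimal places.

Aggregate output growth = (1234.8 − 1200) / 1200 = 2.9%.
The capital stock growth = (194.6 − 200) / 200 = -2.7%.
Employment growth = (2889.6 − 2800) / 2800 = 3.2%.
Labor's share = 1 − 0.32 = 0.68.
The capital stock: 0.32 × (-2.7) = -0.864 pp.
Employment: 0.68 × 3.2 = 2.176 pp.
TFP growth = 2.9 − 1.312 = 1.588%.

1.59%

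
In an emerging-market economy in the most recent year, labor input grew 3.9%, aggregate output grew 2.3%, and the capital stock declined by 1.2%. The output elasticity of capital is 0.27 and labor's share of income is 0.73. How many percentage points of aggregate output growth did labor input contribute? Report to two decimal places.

2.85 pp

Labor's share = 1 − 0.27 = 0.73.
Contribution = share × growth = 0.73 × 3.9 = 2.847 pp.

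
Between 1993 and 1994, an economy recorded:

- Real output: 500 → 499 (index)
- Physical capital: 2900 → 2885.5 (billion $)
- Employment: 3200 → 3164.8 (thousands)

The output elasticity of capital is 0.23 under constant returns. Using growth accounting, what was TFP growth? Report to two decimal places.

Real output growth = (499 − 500) / 500 = -0.2%.
Physical capital growth = (2885.5 − 2900) / 2900 = -0.5%.
Employment growth = (3164.8 − 3200) / 3200 = -1.1%.
Labor's share = 1 − 0.23 = 0.77.
Physical capital: 0.23 × (-0.5) = -0.115 pp.
Employment: 0.77 × (-1.1) = -0.847 pp.
TFP growth = -0.2 + 0.962 = 0.762%.

TFP grew 0.76%.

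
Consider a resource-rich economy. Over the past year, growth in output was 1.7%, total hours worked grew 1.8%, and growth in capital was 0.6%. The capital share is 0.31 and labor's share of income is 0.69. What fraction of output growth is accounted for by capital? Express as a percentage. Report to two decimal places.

10.94%

Capital contributed 0.31 × 0.6 = 0.186 pp.
Share of growth = 0.186 / 1.7 × 100 = 10.9412%.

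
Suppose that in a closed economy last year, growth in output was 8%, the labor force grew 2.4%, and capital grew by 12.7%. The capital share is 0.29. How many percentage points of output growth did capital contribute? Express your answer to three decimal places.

3.683

Contribution = share × growth = 0.29 × 12.7 = 3.683 pp.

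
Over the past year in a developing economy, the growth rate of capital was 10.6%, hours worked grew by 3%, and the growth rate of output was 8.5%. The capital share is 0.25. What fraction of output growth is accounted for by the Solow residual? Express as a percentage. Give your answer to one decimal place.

42.4%

Labor's share = 1 − 0.25 = 0.75.
Capital: 0.25 × 10.6 = 2.65 pp.
Hours worked: 0.75 × 3 = 2.25 pp.
TFP growth = 8.5 − 4.9 = 3.6%.
TFP share of growth = 3.6 / 8.5 × 100 = 42.353%.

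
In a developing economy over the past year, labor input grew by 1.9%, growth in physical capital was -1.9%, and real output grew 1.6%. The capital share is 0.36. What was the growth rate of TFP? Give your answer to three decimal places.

Labor's share = 1 − 0.36 = 0.64.
Physical capital: 0.36 × (-1.9) = -0.684 pp.
Labor input: 0.64 × 1.9 = 1.216 pp.
TFP growth = 1.6 − 0.532 = 1.068%.

TFP grew 1.068%.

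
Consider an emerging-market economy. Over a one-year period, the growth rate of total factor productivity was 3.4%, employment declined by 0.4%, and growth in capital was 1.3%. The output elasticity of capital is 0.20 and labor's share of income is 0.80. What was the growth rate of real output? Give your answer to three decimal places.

Labor's share = 1 − 0.2 = 0.8.
Capital: 0.2 × 1.3 = 0.26 pp.
Employment: 0.8 × (-0.4) = -0.32 pp.
Output growth = 3.4 + (-0.06) = 3.34%.

3.340%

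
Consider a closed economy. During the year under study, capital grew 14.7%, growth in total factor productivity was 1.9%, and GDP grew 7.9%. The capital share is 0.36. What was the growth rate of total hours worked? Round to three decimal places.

Labor's share = 1 − 0.36 = 0.64.
gY = gA + 0.36×14.7 + 0.64×g.
0.64×g = 7.9 − 1.9 − 5.292 = 0.708.
g = 0.708 / 0.64 = 1.10625%.

Total hours worked growth was 1.106%.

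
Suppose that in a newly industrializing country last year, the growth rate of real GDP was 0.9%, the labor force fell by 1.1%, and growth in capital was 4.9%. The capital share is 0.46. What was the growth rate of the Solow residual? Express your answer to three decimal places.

Labor's share = 1 − 0.46 = 0.54.
Capital: 0.46 × 4.9 = 2.254 pp.
The labor force: 0.54 × (-1.1) = -0.594 pp.
TFP growth = 0.9 − 1.66 = -0.76%.

-0.760%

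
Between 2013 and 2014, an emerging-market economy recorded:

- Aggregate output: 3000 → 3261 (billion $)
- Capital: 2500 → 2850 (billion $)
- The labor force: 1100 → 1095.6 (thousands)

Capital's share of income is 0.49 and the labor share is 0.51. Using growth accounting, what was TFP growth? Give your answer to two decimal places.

TFP grew 2.04%.

Aggregate output growth = (3261 − 3000) / 3000 = 8.7%.
Capital growth = (2850 − 2500) / 2500 = 14%.
The labor force growth = (1095.6 − 1100) / 1100 = -0.4%.
Labor's share = 1 − 0.49 = 0.51.
Capital: 0.49 × 14 = 6.86 pp.
The labor force: 0.51 × (-0.4) = -0.204 pp.
TFP growth = 8.7 − 6.656 = 2.044%.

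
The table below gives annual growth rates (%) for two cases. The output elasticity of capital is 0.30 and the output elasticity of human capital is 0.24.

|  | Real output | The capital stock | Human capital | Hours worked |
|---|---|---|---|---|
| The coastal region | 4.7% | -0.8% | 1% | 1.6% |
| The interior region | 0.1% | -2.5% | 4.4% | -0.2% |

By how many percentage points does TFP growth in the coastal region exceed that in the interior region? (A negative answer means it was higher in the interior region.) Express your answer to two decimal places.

Labor's share = 1 − 0.3 − 0.24 = 0.46.
The coastal region: TFP = 4.7 + 0.24 − 0.24 − 0.736 = 3.964%.
The interior region: TFP = 0.1 + 0.75 − 1.056 + 0.092 = -0.114%.
Difference = 3.964 − (-0.114) = 4.078 pp.

4.08 percentage points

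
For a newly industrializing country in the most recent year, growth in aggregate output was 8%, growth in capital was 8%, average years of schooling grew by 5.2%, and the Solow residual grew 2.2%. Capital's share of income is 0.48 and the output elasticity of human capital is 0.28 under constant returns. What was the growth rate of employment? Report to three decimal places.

Labor's share = 1 − 0.48 − 0.28 = 0.24.
gY = gA + 0.48×8 + 0.28×5.2 + 0.24×g.
0.24×g = 8 − 2.2 − 5.296 = 0.504.
g = 0.504 / 0.24 = 2.1%.

2.100%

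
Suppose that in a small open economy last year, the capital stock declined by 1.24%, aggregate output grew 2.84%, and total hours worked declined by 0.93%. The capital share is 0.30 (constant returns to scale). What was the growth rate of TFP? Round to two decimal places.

TFP growth was 3.86%.

Labor's share = 1 − 0.3 = 0.7.
The capital stock: 0.3 × (-1.24) = -0.372 pp.
Total hours worked: 0.7 × (-0.93) = -0.651 pp.
TFP growth = 2.84 + 1.023 = 3.863%.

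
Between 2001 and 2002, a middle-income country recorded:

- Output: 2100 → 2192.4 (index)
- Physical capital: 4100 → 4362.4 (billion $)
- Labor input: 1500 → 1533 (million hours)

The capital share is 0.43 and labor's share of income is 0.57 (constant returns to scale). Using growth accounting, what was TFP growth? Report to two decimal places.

Output growth = (2192.4 − 2100) / 2100 = 4.4%.
Physical capital growth = (4362.4 − 4100) / 4100 = 6.4%.
Labor input growth = (1533 − 1500) / 1500 = 2.2%.
Labor's share = 1 − 0.43 = 0.57.
Physical capital: 0.43 × 6.4 = 2.752 pp.
Labor input: 0.57 × 2.2 = 1.254 pp.
TFP growth = 4.4 − 4.006 = 0.394%.

0.39%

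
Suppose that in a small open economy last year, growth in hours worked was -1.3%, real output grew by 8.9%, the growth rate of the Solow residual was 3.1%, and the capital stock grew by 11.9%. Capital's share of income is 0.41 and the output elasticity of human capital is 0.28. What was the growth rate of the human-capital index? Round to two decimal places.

4.73%

Labor's share = 1 − 0.41 − 0.28 = 0.31.
gY = gA + 0.41×11.9 + 0.31×(-1.3) + 0.28×g.
0.28×g = 8.9 − 3.1 − 4.476 = 1.324.
g = 1.324 / 0.28 = 4.7286%.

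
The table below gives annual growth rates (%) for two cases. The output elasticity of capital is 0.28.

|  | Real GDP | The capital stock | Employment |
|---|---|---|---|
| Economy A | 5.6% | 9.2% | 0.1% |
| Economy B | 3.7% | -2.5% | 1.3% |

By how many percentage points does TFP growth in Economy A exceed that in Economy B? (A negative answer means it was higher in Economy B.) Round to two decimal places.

-0.51 percentage points

Labor's share = 1 − 0.28 = 0.72.
Economy A: TFP = 5.6 − 2.576 − 0.072 = 2.952%.
Economy B: TFP = 3.7 + 0.7 − 0.936 = 3.464%.
Difference = 2.952 − (3.464) = -0.512 pp.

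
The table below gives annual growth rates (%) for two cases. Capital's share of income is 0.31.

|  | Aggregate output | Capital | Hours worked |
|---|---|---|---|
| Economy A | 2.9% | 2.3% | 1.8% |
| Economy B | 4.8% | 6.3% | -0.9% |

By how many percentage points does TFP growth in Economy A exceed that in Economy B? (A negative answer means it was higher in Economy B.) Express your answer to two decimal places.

Labor's share = 1 − 0.31 = 0.69.
Economy A: TFP = 2.9 − 0.713 − 1.242 = 0.945%.
Economy B: TFP = 4.8 − 1.953 + 0.621 = 3.468%.
Difference = 0.945 − (3.468) = -2.523 pp.

-2.52 percentage points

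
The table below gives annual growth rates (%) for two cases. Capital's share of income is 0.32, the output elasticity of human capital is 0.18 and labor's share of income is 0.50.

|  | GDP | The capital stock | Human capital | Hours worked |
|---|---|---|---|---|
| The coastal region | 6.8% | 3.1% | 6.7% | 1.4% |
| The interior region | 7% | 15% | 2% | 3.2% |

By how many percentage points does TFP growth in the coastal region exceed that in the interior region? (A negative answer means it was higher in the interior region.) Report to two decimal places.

Labor's share = 1 − 0.32 − 0.18 = 0.5.
The coastal region: TFP = 6.8 − 0.992 − 1.206 − 0.7 = 3.902%.
The interior region: TFP = 7 − 4.8 − 0.36 − 1.6 = 0.24%.
Difference = 3.902 − (0.24) = 3.662 pp.

3.66 percentage points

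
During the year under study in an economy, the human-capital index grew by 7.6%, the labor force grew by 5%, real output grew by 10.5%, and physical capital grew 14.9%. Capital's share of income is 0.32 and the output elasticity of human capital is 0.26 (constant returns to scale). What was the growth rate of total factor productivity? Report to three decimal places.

1.656%

Labor's share = 1 − 0.32 − 0.26 = 0.42.
Physical capital: 0.32 × 14.9 = 4.768 pp.
The human-capital index: 0.26 × 7.6 = 1.976 pp.
The labor force: 0.42 × 5 = 2.1 pp.
TFP growth = 10.5 − 8.844 = 1.656%.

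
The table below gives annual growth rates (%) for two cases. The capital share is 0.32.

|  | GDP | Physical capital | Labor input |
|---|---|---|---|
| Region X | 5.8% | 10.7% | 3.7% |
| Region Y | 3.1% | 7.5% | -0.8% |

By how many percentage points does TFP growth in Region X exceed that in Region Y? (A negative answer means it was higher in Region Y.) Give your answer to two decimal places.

Labor's share = 1 − 0.32 = 0.68.
Region X: TFP = 5.8 − 3.424 − 2.516 = -0.14%.
Region Y: TFP = 3.1 − 2.4 + 0.544 = 1.244%.
Difference = -0.14 − (1.244) = -1.384 pp.

-1.38 percentage points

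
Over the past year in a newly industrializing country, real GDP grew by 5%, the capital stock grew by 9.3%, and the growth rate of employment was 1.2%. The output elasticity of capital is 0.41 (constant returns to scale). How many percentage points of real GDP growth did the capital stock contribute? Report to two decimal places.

Contribution = share × growth = 0.41 × 9.3 = 3.813 pp.

3.81 pp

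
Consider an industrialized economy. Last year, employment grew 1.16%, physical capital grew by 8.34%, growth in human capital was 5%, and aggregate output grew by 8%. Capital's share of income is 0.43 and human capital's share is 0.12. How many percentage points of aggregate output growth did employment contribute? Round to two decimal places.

0.52

Labor's share = 1 − 0.43 − 0.12 = 0.45.
Contribution = share × growth = 0.45 × 1.16 = 0.522 pp.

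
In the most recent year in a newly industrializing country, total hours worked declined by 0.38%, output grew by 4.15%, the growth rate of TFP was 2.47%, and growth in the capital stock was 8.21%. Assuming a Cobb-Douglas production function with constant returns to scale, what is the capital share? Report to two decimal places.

gY = gA + α·gK + (1−α)·gL, so gY − gA − gL = α(gK − gL).
4.15 − 2.47 + 0.38 = α × (8.21 − (-0.38)).
2.06 = 8.59 α, so α = 0.2398.

The capital share is 0.24.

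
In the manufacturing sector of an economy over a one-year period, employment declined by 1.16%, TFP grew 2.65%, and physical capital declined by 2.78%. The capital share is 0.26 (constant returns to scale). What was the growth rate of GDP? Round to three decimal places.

1.069%

Labor's share = 1 − 0.26 = 0.74.
Physical capital: 0.26 × (-2.78) = -0.7228 pp.
Employment: 0.74 × (-1.16) = -0.8584 pp.
Output growth = 2.65 + (-1.5812) = 1.0688%.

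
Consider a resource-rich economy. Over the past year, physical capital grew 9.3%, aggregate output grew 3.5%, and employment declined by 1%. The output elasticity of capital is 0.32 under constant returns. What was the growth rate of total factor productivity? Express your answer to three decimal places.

Labor's share = 1 − 0.32 = 0.68.
Physical capital: 0.32 × 9.3 = 2.976 pp.
Employment: 0.68 × (-1) = -0.68 pp.
TFP growth = 3.5 − 2.296 = 1.204%.

Total factor productivity grew 1.204%.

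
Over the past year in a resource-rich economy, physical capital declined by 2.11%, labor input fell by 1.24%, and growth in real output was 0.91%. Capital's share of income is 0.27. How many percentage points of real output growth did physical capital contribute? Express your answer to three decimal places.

Contribution = share × growth = 0.27 × (-2.11) = -0.5697 pp.

-0.570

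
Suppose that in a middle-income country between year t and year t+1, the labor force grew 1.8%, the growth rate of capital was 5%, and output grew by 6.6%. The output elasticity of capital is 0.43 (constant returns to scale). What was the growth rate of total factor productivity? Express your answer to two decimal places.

3.42%

Labor's share = 1 − 0.43 = 0.57.
Capital: 0.43 × 5 = 2.15 pp.
The labor force: 0.57 × 1.8 = 1.026 pp.
TFP growth = 6.6 − 3.176 = 3.424%.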